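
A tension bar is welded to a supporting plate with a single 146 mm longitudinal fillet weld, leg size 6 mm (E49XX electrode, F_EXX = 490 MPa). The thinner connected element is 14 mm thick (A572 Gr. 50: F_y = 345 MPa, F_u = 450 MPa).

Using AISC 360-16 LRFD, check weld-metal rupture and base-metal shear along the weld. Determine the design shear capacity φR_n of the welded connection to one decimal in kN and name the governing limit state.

136.6 kN (weld metal governs)

Weld metal: throat = 0.707×6 = 4.242 mm, L = 146 mm. φR_n = 0.75 × 0.6 × 490 × 4.242 × 146 = 136.6 kN.
Base metal shear (14 mm plate): yield φR_n = 1.0×0.6×345×14×146 = 423.1 kN; rupture φR_n = 0.75×0.6×450×14×146 = 413.9 kN; take 413.9 kN (rupture).
Governing: min(136.6, 413.9) = 136.6 kN → weld metal.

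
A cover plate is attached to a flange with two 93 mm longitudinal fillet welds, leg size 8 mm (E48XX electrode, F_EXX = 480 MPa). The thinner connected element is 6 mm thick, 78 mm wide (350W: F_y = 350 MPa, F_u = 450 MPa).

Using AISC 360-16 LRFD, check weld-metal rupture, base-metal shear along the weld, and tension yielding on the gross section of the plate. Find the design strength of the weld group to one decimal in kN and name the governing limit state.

147.4 kN (gross-section yield governs)

Weld metal: throat = 0.707×8 = 5.656 mm, L = 2×93 = 186 mm. φR_n = 0.75 × 0.6 × 480 × 5.656 × 186 = 227.2 kN.
Base metal shear (6 mm plate): yield φR_n = 1.0×0.6×350×6×186 = 234.4 kN; rupture φR_n = 0.75×0.6×450×6×186 = 226.0 kN; take 226.0 kN (rupture).
Tension yield (gross): A_g = 78×6 = 468 mm². φR_n = 0.90 × 350 × 468 = 147.4 kN.
Governing: min(227.2, 226.0, 147.4) = 147.4 kN → gross-section yield.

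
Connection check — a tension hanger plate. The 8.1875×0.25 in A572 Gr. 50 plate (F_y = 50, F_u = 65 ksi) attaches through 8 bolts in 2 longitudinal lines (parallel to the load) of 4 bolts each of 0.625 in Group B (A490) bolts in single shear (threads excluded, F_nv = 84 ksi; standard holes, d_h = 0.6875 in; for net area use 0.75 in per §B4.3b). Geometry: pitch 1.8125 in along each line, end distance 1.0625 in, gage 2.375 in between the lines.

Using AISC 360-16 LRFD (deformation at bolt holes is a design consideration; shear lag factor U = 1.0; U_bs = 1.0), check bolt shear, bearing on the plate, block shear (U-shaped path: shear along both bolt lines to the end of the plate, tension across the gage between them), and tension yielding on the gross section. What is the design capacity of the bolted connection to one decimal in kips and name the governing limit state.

76.5 kips (block shear governs)

Bolt shear: A_b = π(0.625)²/4 = 0.3068 in². φR_n = 0.75 × 84 × 0.3068 × 8 × 1 = 154.6 kips.
Bearing (0.25 in plate, F_u = 65 ksi): end bolts L_c = 1.0625 − 0.6875/2 = 0.71875, R_n = min(1.2×0.71875×0.25×65, 2.4×0.625×0.25×65) = 14.016 kips/bolt; interior L_c = 1.8125 − 0.6875 = 1.125, R_n = 21.938 kips/bolt. φR_n = 0.75 × (2×14.016 + 6×21.938) = 119.7 kips.
Block shear: shear path 2×[1.0625+3×1.8125] = 2×6.5 in, A_gv = 3.25, A_nv = 2×(6.5 − 3.5×0.75)×0.25 = 1.9375 in²; tension across gage: (2.375 − 1×0.75)×0.25 = 0.40625 in². R_n = min(0.6×65×1.9375, 0.6×50×3.25) + 1.0×65×0.40625 = min(75.563, 97.5) + 26.406 = 101.97 kips. φR_n = 0.75 × 101.97 = 76.5 kips.
Tension yield (gross): A_g = 8.1875×0.25 = 2.0469 in². φR_n = 0.90 × 50 × 2.0469 = 92.1 kips.
Governing: min(154.6, 119.7, 76.5, 92.1) = 76.5 kips → block shear.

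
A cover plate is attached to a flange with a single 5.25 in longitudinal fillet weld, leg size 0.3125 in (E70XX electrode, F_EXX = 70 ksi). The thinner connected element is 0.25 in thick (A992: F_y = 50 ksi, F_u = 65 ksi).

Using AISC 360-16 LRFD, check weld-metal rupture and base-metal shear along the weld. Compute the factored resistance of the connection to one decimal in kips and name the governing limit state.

36.5 kips (weld metal governs)

Weld metal: throat = 0.707×0.3125 = 0.22094 in, L = 5.25 in. φR_n = 0.75 × 0.6 × 70 × 0.22094 × 5.25 = 36.5 kips.
Base metal shear (0.25 in plate): yield φR_n = 1.0×0.6×50×0.25×5.25 = 39.4 kips; rupture φR_n = 0.75×0.6×65×0.25×5.25 = 38.4 kips; take 38.4 kips (rupture).
Governing: min(36.5, 38.4) = 36.5 kips → weld metal.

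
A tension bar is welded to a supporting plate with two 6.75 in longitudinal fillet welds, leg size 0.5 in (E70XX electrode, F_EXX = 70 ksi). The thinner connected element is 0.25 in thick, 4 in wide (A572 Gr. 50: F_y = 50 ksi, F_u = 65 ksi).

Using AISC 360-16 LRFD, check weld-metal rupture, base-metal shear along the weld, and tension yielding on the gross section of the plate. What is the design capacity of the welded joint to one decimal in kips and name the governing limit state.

45.0 kips (gross-section yield governs)

Weld metal: throat = 0.707×0.5 = 0.3535 in, L = 2×6.75 = 13.5 in. φR_n = 0.75 × 0.6 × 70 × 0.3535 × 13.5 = 150.3 kips.
Base metal shear (0.25 in plate): yield φR_n = 1.0×0.6×50×0.25×13.5 = 101.3 kips; rupture φR_n = 0.75×0.6×65×0.25×13.5 = 98.7 kips; take 98.7 kips (rupture).
Tension yield (gross): A_g = 4×0.25 = 1 in². φR_n = 0.90 × 50 × 1 = 45.0 kips.
Governing: min(150.3, 98.7, 45.0) = 45.0 kips → gross-section yield.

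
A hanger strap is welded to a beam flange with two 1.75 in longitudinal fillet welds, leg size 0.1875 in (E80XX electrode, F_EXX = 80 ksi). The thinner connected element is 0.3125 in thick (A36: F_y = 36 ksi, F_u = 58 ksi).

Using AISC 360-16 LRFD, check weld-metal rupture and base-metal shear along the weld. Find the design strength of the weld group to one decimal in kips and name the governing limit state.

Weld metal: throat = 0.707×0.1875 = 0.13256 in, L = 2×1.75 = 3.5 in. φR_n = 0.75 × 0.6 × 80 × 0.13256 × 3.5 = 16.7 kips.
Base metal shear (0.3125 in plate): yield φR_n = 1.0×0.6×36×0.3125×3.5 = 23.6 kips; rupture φR_n = 0.75×0.6×58×0.3125×3.5 = 28.5 kips; take 23.6 kips (yield).
Governing: min(16.7, 23.6) = 16.7 kips → weld metal.

16.7 kips (weld metal governs)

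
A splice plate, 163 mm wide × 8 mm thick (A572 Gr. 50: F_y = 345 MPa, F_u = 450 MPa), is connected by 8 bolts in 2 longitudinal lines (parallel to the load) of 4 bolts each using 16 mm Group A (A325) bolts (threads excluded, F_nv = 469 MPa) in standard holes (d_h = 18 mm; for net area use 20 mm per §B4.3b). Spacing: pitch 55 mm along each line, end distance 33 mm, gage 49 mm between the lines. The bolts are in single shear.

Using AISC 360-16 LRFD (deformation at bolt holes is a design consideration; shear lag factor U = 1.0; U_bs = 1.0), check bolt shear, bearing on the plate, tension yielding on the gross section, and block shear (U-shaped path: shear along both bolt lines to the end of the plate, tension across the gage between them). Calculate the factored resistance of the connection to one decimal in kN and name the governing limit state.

404.9 kN (gross-section yield governs)

Bolt shear: A_b = π(16)²/4 = 201.06 mm². φR_n = 0.75 × 469 × 201.06 × 8 × 1 = 565.8 kN.
Bearing (8 mm plate, F_u = 450 MPa): end bolts L_c = 33 − 18/2 = 24, R_n = min(1.2×24×8×450, 2.4×16×8×450) = 103.68 kN/bolt; interior L_c = 55 − 18 = 37, R_n = 138.24 kN/bolt. φR_n = 0.75 × (2×103.68 + 6×138.24) = 777.6 kN.
Tension yield (gross): A_g = 163×8 = 1304 mm². φR_n = 0.90 × 345 × 1304 = 404.9 kN.
Block shear: shear path 2×[33+3×55] = 2×198 mm, A_gv = 3168, A_nv = 2×(198 − 3.5×20)×8 = 2048 mm²; tension across gage: (49 − 1×20)×8 = 232 mm². R_n = min(0.6×450×2048, 0.6×345×3168) + 1.0×450×232 = min(552.96, 655.78) + 104.4 = 657.36 kN. φR_n = 0.75 × 657.36 = 493.0 kN.
Governing: min(565.8, 777.6, 404.9, 493.0) = 404.9 kN → gross-section yield.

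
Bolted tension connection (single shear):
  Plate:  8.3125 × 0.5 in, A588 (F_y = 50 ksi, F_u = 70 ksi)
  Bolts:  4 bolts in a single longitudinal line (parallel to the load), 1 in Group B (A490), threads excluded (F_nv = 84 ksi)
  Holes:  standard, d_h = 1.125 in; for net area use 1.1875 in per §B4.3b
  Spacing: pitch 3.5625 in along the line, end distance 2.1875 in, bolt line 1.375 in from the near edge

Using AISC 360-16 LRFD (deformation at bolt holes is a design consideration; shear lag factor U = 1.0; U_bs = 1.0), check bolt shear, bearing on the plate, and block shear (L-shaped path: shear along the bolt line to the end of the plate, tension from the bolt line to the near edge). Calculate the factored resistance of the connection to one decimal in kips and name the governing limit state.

157.8 kips (block shear governs)

Bolt shear: A_b = π(1)²/4 = 0.7854 in². φR_n = 0.75 × 84 × 0.7854 × 4 × 1 = 197.9 kips.
Bearing (0.5 in plate, F_u = 70 ksi): end bolts L_c = 2.1875 − 1.125/2 = 1.625, R_n = min(1.2×1.625×0.5×70, 2.4×1×0.5×70) = 68.25 kips/bolt; interior L_c = 3.5625 − 1.125 = 2.4375, R_n = 84 kips/bolt. φR_n = 0.75 × (1×68.25 + 3×84) = 240.2 kips.
Block shear: shear path 1×[2.1875+3×3.5625] = 1×12.875 in, A_gv = 6.4375, A_nv = 1×(12.875 − 3.5×1.1875)×0.5 = 4.3594 in²; tension to near edge: (1.375 − 0.5×1.1875)×0.5 = 0.39063 in². R_n = min(0.6×70×4.3594, 0.6×50×6.4375) + 1.0×70×0.39063 = min(183.09, 193.13) + 27.344 = 210.43 kips. φR_n = 0.75 × 210.43 = 157.8 kips.
Governing: min(197.9, 240.2, 157.8) = 157.8 kips → block shear.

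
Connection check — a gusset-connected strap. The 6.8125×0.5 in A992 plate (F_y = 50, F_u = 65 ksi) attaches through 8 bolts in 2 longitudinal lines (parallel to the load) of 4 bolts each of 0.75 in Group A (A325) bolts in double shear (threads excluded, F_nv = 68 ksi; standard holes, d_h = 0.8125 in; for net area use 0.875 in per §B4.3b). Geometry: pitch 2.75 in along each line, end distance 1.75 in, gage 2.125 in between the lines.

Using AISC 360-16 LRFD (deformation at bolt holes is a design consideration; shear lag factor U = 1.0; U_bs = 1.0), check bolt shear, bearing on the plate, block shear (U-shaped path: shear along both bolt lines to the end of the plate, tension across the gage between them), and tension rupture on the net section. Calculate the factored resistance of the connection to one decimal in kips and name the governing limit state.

123.4 kips (net-section rupture governs)

Bolt shear: A_b = π(0.75)²/4 = 0.44179 in². φR_n = 0.75 × 68 × 0.44179 × 8 × 2 = 360.5 kips.
Bearing (0.5 in plate, F_u = 65 ksi): end bolts L_c = 1.75 − 0.8125/2 = 1.34375, R_n = min(1.2×1.34375×0.5×65, 2.4×0.75×0.5×65) = 52.406 kips/bolt; interior L_c = 2.75 − 0.8125 = 1.9375, R_n = 58.5 kips/bolt. φR_n = 0.75 × (2×52.406 + 6×58.5) = 341.9 kips.
Block shear: shear path 2×[1.75+3×2.75] = 2×10 in, A_gv = 10, A_nv = 2×(10 − 3.5×0.875)×0.5 = 6.9375 in²; tension across gage: (2.125 − 1×0.875)×0.5 = 0.625 in². R_n = min(0.6×65×6.9375, 0.6×50×10) + 1.0×65×0.625 = min(270.56, 300) + 40.625 = 311.19 kips. φR_n = 0.75 × 311.19 = 233.4 kips.
Tension rupture (net): A_n = (6.8125 − 2×0.875)×0.5 = 2.5313 in² (U = 1.0, A_e = A_n). φR_n = 0.75 × 65 × 2.5313 = 123.4 kips.
Governing: min(360.5, 341.9, 233.4, 123.4) = 123.4 kips → net-section rupture.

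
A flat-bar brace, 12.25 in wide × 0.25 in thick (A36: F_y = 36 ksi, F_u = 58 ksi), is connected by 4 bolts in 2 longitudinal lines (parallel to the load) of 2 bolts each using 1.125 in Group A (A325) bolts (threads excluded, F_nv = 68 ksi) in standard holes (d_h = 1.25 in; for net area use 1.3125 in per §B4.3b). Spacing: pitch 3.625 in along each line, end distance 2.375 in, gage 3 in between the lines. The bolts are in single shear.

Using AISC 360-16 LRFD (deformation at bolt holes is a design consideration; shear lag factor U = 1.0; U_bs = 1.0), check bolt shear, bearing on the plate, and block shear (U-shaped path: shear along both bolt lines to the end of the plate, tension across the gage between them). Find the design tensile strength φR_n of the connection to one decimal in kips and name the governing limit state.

Bolt shear: A_b = π(1.125)²/4 = 0.99402 in². φR_n = 0.75 × 68 × 0.99402 × 4 × 1 = 202.8 kips.
Bearing (0.25 in plate, F_u = 58 ksi): end bolts L_c = 2.375 − 1.25/2 = 1.75, R_n = min(1.2×1.75×0.25×58, 2.4×1.125×0.25×58) = 30.45 kips/bolt; interior L_c = 3.625 − 1.25 = 2.375, R_n = 39.15 kips/bolt. φR_n = 0.75 × (2×30.45 + 2×39.15) = 104.4 kips.
Block shear: shear path 2×[2.375+1×3.625] = 2×6 in, A_gv = 3, A_nv = 2×(6 − 1.5×1.3125)×0.25 = 2.0156 in²; tension across gage: (3 − 1×1.3125)×0.25 = 0.42188 in². R_n = min(0.6×58×2.0156, 0.6×36×3) + 1.0×58×0.42188 = min(70.143, 64.8) + 24.469 = 89.269 kips. φR_n = 0.75 × 89.269 = 67.0 kips.
Governing: min(202.8, 104.4, 67.0) = 67.0 kips → block shear.

67.0 kips (block shear governs)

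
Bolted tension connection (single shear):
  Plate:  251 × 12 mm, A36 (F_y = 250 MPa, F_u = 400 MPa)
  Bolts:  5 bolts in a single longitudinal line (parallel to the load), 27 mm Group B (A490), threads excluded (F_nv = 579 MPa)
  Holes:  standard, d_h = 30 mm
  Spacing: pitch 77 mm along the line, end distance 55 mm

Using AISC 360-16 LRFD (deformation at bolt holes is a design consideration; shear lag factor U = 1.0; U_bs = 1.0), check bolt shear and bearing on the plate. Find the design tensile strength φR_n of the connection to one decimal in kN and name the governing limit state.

Bolt shear: A_b = π(27)²/4 = 572.56 mm². φR_n = 0.75 × 579 × 572.56 × 5 × 1 = 1243.2 kN.
Bearing (12 mm plate, F_u = 400 MPa): end bolts L_c = 55 − 30/2 = 40, R_n = min(1.2×40×12×400, 2.4×27×12×400) = 230.4 kN/bolt; interior L_c = 77 − 30 = 47, R_n = 270.72 kN/bolt. φR_n = 0.75 × (1×230.4 + 4×270.72) = 985.0 kN.
Governing: min(1243.2, 985.0) = 985.0 kN → bearing.

985.0 kN (bearing governs)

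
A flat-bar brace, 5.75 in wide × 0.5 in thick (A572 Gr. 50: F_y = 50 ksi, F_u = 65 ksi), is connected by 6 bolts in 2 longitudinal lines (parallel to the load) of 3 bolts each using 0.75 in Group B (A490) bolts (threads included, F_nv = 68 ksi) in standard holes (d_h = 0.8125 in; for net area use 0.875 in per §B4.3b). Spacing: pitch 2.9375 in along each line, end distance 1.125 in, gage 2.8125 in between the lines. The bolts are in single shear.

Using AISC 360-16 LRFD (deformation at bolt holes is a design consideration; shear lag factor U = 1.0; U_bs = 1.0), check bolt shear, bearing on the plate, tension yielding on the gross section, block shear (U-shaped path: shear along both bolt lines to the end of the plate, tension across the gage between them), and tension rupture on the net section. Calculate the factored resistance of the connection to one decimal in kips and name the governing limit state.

97.5 kips (net-section rupture governs)

Bolt shear: A_b = π(0.75)²/4 = 0.44179 in². φR_n = 0.75 × 68 × 0.44179 × 6 × 1 = 135.2 kips.
Bearing (0.5 in plate, F_u = 65 ksi): end bolts L_c = 1.125 − 0.8125/2 = 0.71875, R_n = min(1.2×0.71875×0.5×65, 2.4×0.75×0.5×65) = 28.031 kips/bolt; interior L_c = 2.9375 − 0.8125 = 2.125, R_n = 58.5 kips/bolt. φR_n = 0.75 × (2×28.031 + 4×58.5) = 217.5 kips.
Tension yield (gross): A_g = 5.75×0.5 = 2.875 in². φR_n = 0.90 × 50 × 2.875 = 129.4 kips.
Block shear: shear path 2×[1.125+2×2.9375] = 2×7 in, A_gv = 7, A_nv = 2×(7 − 2.5×0.875)×0.5 = 4.8125 in²; tension across gage: (2.8125 − 1×0.875)×0.5 = 0.96875 in². R_n = min(0.6×65×4.8125, 0.6×50×7) + 1.0×65×0.96875 = min(187.69, 210) + 62.969 = 250.66 kips. φR_n = 0.75 × 250.66 = 188.0 kips.
Tension rupture (net): A_n = (5.75 − 2×0.875)×0.5 = 2 in² (U = 1.0, A_e = A_n). φR_n = 0.75 × 65 × 2 = 97.5 kips.
Governing: min(135.2, 217.5, 129.4, 188.0, 97.5) = 97.5 kips → net-section rupture.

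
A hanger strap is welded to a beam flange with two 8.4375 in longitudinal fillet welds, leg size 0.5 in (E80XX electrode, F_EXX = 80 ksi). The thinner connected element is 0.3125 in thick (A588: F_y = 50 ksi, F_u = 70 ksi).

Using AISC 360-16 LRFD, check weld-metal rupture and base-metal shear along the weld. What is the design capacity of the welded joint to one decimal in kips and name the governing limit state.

Weld metal: throat = 0.707×0.5 = 0.3535 in, L = 2×8.4375 = 16.875 in. φR_n = 0.75 × 0.6 × 80 × 0.3535 × 16.875 = 214.8 kips.
Base metal shear (0.3125 in plate): yield φR_n = 1.0×0.6×50×0.3125×16.875 = 158.2 kips; rupture φR_n = 0.75×0.6×70×0.3125×16.875 = 166.1 kips; take 158.2 kips (yield).
Governing: min(214.8, 158.2) = 158.2 kips → base-metal shear.

158.2 kips (base-metal shear governs)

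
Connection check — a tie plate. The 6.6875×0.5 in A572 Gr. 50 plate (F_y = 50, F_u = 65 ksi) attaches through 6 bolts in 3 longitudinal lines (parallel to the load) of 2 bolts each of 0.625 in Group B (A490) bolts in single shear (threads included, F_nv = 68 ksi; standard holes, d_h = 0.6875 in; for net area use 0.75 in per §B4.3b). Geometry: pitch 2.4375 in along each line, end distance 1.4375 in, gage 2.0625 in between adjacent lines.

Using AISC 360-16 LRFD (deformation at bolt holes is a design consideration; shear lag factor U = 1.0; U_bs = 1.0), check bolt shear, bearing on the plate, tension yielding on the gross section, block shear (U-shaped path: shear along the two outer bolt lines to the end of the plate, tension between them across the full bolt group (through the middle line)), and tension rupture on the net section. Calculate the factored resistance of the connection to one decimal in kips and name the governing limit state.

Bolt shear: A_b = π(0.625)²/4 = 0.3068 in². φR_n = 0.75 × 68 × 0.3068 × 6 × 1 = 93.9 kips.
Bearing (0.5 in plate, F_u = 65 ksi): end bolts L_c = 1.4375 − 0.6875/2 = 1.09375, R_n = min(1.2×1.09375×0.5×65, 2.4×0.625×0.5×65) = 42.656 kips/bolt; interior L_c = 2.4375 − 0.6875 = 1.75, R_n = 48.75 kips/bolt. φR_n = 0.75 × (3×42.656 + 3×48.75) = 205.7 kips.
Tension yield (gross): A_g = 6.6875×0.5 = 3.3438 in². φR_n = 0.90 × 50 × 3.3438 = 150.5 kips.
Block shear: shear path 2×[1.4375+1×2.4375] = 2×3.875 in, A_gv = 3.875, A_nv = 2×(3.875 − 1.5×0.75)×0.5 = 2.75 in²; tension across gage: (4.125 − 2×0.75)×0.5 = 1.3125 in². R_n = min(0.6×65×2.75, 0.6×50×3.875) + 1.0×65×1.3125 = min(107.25, 116.25) + 85.313 = 192.56 kips. φR_n = 0.75 × 192.56 = 144.4 kips.
Tension rupture (net): A_n = (6.6875 − 3×0.75)×0.5 = 2.2188 in² (U = 1.0, A_e = A_n). φR_n = 0.75 × 65 × 2.2188 = 108.2 kips.
Governing: min(93.9, 205.7, 150.5, 144.4, 108.2) = 93.9 kips → bolt shear.

93.9 kips (bolt shear governs)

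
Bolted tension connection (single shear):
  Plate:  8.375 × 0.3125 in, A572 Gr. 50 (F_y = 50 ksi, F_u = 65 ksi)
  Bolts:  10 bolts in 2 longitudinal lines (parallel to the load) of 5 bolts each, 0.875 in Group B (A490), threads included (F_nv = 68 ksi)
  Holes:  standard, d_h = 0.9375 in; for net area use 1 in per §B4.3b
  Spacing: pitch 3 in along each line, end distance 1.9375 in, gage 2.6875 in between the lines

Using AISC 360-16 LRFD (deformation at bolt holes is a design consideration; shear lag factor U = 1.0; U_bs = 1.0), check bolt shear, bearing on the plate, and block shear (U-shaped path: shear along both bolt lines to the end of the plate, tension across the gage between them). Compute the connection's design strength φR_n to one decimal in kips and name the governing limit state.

Bolt shear: A_b = π(0.875)²/4 = 0.60132 in². φR_n = 0.75 × 68 × 0.60132 × 10 × 1 = 306.7 kips.
Bearing (0.3125 in plate, F_u = 65 ksi): end bolts L_c = 1.9375 − 0.9375/2 = 1.46875, R_n = min(1.2×1.46875×0.3125×65, 2.4×0.875×0.3125×65) = 35.801 kips/bolt; interior L_c = 3 − 0.9375 = 2.0625, R_n = 42.656 kips/bolt. φR_n = 0.75 × (2×35.801 + 8×42.656) = 309.6 kips.
Block shear: shear path 2×[1.9375+4×3] = 2×13.9375 in, A_gv = 8.7109, A_nv = 2×(13.9375 − 4.5×1)×0.3125 = 5.8984 in²; tension across gage: (2.6875 − 1×1)×0.3125 = 0.52734 in². R_n = min(0.6×65×5.8984, 0.6×50×8.7109) + 1.0×65×0.52734 = min(230.04, 261.33) + 34.277 = 264.32 kips. φR_n = 0.75 × 264.32 = 198.2 kips.
Governing: min(306.7, 309.6, 198.2) = 198.2 kips → block shear.

198.2 kips (block shear governs)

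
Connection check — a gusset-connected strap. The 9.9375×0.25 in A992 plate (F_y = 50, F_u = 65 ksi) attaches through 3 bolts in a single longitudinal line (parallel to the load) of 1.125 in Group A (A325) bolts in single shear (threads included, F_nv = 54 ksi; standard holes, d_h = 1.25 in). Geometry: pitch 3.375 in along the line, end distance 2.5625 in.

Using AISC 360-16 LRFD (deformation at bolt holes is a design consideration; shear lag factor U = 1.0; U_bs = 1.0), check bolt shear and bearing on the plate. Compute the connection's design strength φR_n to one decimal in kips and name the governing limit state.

Bolt shear: A_b = π(1.125)²/4 = 0.99402 in². φR_n = 0.75 × 54 × 0.99402 × 3 × 1 = 120.8 kips.
Bearing (0.25 in plate, F_u = 65 ksi): end bolts L_c = 2.5625 − 1.25/2 = 1.9375, R_n = min(1.2×1.9375×0.25×65, 2.4×1.125×0.25×65) = 37.781 kips/bolt; interior L_c = 3.375 − 1.25 = 2.125, R_n = 41.438 kips/bolt. φR_n = 0.75 × (1×37.781 + 2×41.438) = 90.5 kips.
Governing: min(120.8, 90.5) = 90.5 kips → bearing.

90.5 kips (bearing governs)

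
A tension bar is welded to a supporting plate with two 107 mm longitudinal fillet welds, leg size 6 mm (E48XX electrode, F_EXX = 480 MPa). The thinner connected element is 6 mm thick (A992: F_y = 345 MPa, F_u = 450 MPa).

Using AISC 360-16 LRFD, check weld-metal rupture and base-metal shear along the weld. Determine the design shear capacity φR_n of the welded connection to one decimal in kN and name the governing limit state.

196.1 kN (weld metal governs)

Weld metal: throat = 0.707×6 = 4.242 mm, L = 2×107 = 214 mm. φR_n = 0.75 × 0.6 × 480 × 4.242 × 214 = 196.1 kN.
Base metal shear (6 mm plate): yield φR_n = 1.0×0.6×345×6×214 = 265.8 kN; rupture φR_n = 0.75×0.6×450×6×214 = 260.0 kN; take 260.0 kN (rupture).
Governing: min(196.1, 260.0) = 196.1 kN → weld metal.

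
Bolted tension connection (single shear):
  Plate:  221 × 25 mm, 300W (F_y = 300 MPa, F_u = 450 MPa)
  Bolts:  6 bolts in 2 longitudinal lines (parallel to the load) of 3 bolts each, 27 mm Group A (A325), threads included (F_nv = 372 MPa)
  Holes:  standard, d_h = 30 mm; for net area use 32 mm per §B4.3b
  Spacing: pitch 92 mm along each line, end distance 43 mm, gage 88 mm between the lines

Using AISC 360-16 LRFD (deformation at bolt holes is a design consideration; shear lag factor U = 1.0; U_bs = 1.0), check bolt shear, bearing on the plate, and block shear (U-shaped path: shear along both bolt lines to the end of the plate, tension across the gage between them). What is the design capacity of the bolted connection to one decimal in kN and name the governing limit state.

Bolt shear: A_b = π(27)²/4 = 572.56 mm². φR_n = 0.75 × 372 × 572.56 × 6 × 1 = 958.5 kN.
Bearing (25 mm plate, F_u = 450 MPa): end bolts L_c = 43 − 30/2 = 28, R_n = min(1.2×28×25×450, 2.4×27×25×450) = 378 kN/bolt; interior L_c = 92 − 30 = 62, R_n = 729 kN/bolt. φR_n = 0.75 × (2×378 + 4×729) = 2754.0 kN.
Block shear: shear path 2×[43+2×92] = 2×227 mm, A_gv = 11350, A_nv = 2×(227 − 2.5×32)×25 = 7350 mm²; tension across gage: (88 − 1×32)×25 = 1400 mm². R_n = min(0.6×450×7350, 0.6×300×11350) + 1.0×450×1400 = min(1984.5, 2043) + 630 = 2614.5 kN. φR_n = 0.75 × 2614.5 = 1960.9 kN.
Governing: min(958.5, 2754.0, 1960.9) = 958.5 kN → bolt shear.

958.5 kN (bolt shear governs)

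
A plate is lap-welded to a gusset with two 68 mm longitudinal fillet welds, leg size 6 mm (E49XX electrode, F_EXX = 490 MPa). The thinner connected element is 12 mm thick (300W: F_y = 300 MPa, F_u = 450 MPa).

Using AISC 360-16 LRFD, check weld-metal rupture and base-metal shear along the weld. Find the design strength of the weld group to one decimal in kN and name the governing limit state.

Weld metal: throat = 0.707×6 = 4.242 mm, L = 2×68 = 136 mm. φR_n = 0.75 × 0.6 × 490 × 4.242 × 136 = 127.2 kN.
Base metal shear (12 mm plate): yield φR_n = 1.0×0.6×300×12×136 = 293.8 kN; rupture φR_n = 0.75×0.6×450×12×136 = 330.5 kN; take 293.8 kN (yield).
Governing: min(127.2, 293.8) = 127.2 kN → weld metal.

127.2 kN (weld metal governs)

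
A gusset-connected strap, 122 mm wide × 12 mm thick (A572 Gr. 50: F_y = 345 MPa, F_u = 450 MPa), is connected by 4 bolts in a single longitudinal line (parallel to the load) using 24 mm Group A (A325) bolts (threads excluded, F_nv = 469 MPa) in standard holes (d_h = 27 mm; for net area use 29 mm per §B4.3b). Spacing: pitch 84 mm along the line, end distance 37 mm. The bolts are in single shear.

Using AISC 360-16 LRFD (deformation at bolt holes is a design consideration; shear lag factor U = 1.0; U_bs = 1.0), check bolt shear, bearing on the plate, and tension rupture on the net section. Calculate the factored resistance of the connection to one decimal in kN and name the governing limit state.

Bolt shear: A_b = π(24)²/4 = 452.39 mm². φR_n = 0.75 × 469 × 452.39 × 4 × 1 = 636.5 kN.
Bearing (12 mm plate, F_u = 450 MPa): end bolts L_c = 37 − 27/2 = 23.5, R_n = min(1.2×23.5×12×450, 2.4×24×12×450) = 152.28 kN/bolt; interior L_c = 84 − 27 = 57, R_n = 311.04 kN/bolt. φR_n = 0.75 × (1×152.28 + 3×311.04) = 814.1 kN.
Tension rupture (net): A_n = (122 − 1×29)×12 = 1116 mm² (U = 1.0, A_e = A_n). φR_n = 0.75 × 450 × 1116 = 376.7 kN.
Governing: min(636.5, 814.1, 376.7) = 376.7 kN → net-section rupture.

376.7 kN (net-section rupture governs)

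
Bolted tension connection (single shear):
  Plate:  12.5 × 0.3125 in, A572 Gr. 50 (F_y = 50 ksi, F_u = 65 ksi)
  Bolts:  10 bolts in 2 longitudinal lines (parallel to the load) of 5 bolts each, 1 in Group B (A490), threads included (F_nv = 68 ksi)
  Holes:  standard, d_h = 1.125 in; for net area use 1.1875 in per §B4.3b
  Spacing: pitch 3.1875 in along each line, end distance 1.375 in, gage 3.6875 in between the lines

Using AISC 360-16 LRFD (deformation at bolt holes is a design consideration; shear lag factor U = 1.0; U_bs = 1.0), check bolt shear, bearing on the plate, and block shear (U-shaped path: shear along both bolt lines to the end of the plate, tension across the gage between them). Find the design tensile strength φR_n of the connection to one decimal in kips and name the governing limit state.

198.6 kips (block shear governs)

Bolt shear: A_b = π(1)²/4 = 0.7854 in². φR_n = 0.75 × 68 × 0.7854 × 10 × 1 = 400.6 kips.
Bearing (0.3125 in plate, F_u = 65 ksi): end bolts L_c = 1.375 − 1.125/2 = 0.8125, R_n = min(1.2×0.8125×0.3125×65, 2.4×1×0.3125×65) = 19.805 kips/bolt; interior L_c = 3.1875 − 1.125 = 2.0625, R_n = 48.75 kips/bolt. φR_n = 0.75 × (2×19.805 + 8×48.75) = 322.2 kips.
Block shear: shear path 2×[1.375+4×3.1875] = 2×14.125 in, A_gv = 8.8281, A_nv = 2×(14.125 − 4.5×1.1875)×0.3125 = 5.4883 in²; tension across gage: (3.6875 − 1×1.1875)×0.3125 = 0.78125 in². R_n = min(0.6×65×5.4883, 0.6×50×8.8281) + 1.0×65×0.78125 = min(214.04, 264.84) + 50.781 = 264.82 kips. φR_n = 0.75 × 264.82 = 198.6 kips.
Governing: min(400.6, 322.2, 198.6) = 198.6 kips → block shear.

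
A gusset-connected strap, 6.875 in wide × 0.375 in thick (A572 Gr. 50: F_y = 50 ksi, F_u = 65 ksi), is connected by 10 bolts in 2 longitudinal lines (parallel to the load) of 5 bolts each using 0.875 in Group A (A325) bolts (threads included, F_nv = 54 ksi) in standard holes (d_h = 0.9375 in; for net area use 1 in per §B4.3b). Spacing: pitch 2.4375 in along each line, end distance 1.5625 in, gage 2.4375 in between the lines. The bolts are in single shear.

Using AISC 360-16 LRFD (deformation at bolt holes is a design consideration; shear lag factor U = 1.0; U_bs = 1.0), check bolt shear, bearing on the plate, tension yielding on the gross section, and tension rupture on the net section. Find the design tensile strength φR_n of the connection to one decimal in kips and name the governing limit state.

Bolt shear: A_b = π(0.875)²/4 = 0.60132 in². φR_n = 0.75 × 54 × 0.60132 × 10 × 1 = 243.5 kips.
Bearing (0.375 in plate, F_u = 65 ksi): end bolts L_c = 1.5625 − 0.9375/2 = 1.09375, R_n = min(1.2×1.09375×0.375×65, 2.4×0.875×0.375×65) = 31.992 kips/bolt; interior L_c = 2.4375 − 0.9375 = 1.5, R_n = 43.875 kips/bolt. φR_n = 0.75 × (2×31.992 + 8×43.875) = 311.2 kips.
Tension yield (gross): A_g = 6.875×0.375 = 2.5781 in². φR_n = 0.90 × 50 × 2.5781 = 116.0 kips.
Tension rupture (net): A_n = (6.875 − 2×1)×0.375 = 1.8281 in² (U = 1.0, A_e = A_n). φR_n = 0.75 × 65 × 1.8281 = 89.1 kips.
Governing: min(243.5, 311.2, 116.0, 89.1) = 89.1 kips → net-section rupture.

89.1 kips (net-section rupture governs)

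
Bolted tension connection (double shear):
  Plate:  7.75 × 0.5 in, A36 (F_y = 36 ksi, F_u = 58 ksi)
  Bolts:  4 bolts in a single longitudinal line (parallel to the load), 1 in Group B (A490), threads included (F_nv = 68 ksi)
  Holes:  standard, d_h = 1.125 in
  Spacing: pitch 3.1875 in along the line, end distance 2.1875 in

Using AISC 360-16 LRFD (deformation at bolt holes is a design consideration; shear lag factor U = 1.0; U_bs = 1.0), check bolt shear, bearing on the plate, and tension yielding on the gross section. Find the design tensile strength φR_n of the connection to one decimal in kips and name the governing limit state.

125.6 kips (gross-section yield governs)

Bolt shear: A_b = π(1)²/4 = 0.7854 in². φR_n = 0.75 × 68 × 0.7854 × 4 × 2 = 320.4 kips.
Bearing (0.5 in plate, F_u = 58 ksi): end bolts L_c = 2.1875 − 1.125/2 = 1.625, R_n = min(1.2×1.625×0.5×58, 2.4×1×0.5×58) = 56.55 kips/bolt; interior L_c = 3.1875 − 1.125 = 2.0625, R_n = 69.6 kips/bolt. φR_n = 0.75 × (1×56.55 + 3×69.6) = 199.0 kips.
Tension yield (gross): A_g = 7.75×0.5 = 3.875 in². φR_n = 0.90 × 36 × 3.875 = 125.6 kips.
Governing: min(320.4, 199.0, 125.6) = 125.6 kips → gross-section yield.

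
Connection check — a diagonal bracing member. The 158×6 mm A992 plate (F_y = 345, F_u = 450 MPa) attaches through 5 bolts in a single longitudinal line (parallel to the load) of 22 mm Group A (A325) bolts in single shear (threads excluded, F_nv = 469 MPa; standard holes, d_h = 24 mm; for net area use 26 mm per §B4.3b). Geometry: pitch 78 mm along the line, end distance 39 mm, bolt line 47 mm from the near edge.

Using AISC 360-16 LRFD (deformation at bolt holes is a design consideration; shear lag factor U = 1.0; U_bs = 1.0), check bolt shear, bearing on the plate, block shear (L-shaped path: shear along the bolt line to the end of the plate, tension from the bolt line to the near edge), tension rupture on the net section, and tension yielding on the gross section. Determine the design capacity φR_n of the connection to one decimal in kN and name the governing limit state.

Bolt shear: A_b = π(22)²/4 = 380.13 mm². φR_n = 0.75 × 469 × 380.13 × 5 × 1 = 668.6 kN.
Bearing (6 mm plate, F_u = 450 MPa): end bolts L_c = 39 − 24/2 = 27, R_n = min(1.2×27×6×450, 2.4×22×6×450) = 87.48 kN/bolt; interior L_c = 78 − 24 = 54, R_n = 142.56 kN/bolt. φR_n = 0.75 × (1×87.48 + 4×142.56) = 493.3 kN.
Block shear: shear path 1×[39+4×78] = 1×351 mm, A_gv = 2106, A_nv = 1×(351 − 4.5×26)×6 = 1404 mm²; tension to near edge: (47 − 0.5×26)×6 = 204 mm². R_n = min(0.6×450×1404, 0.6×345×2106) + 1.0×450×204 = min(379.08, 435.94) + 91.8 = 470.88 kN. φR_n = 0.75 × 470.88 = 353.2 kN.
Tension rupture (net): A_n = (158 − 1×26)×6 = 792 mm² (U = 1.0, A_e = A_n). φR_n = 0.75 × 450 × 792 = 267.3 kN.
Tension yield (gross): A_g = 158×6 = 948 mm². φR_n = 0.90 × 345 × 948 = 294.4 kN.
Governing: min(668.6, 493.3, 353.2, 267.3, 294.4) = 267.3 kN → net-section rupture.

267.3 kN (net-section rupture governs)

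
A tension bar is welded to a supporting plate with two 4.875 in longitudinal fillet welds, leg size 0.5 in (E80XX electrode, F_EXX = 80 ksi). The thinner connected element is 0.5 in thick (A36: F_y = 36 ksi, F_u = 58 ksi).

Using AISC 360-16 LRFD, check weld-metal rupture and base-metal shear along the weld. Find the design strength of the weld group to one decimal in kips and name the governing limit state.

105.3 kips (base-metal shear governs)

Weld metal: throat = 0.707×0.5 = 0.3535 in, L = 2×4.875 = 9.75 in. φR_n = 0.75 × 0.6 × 80 × 0.3535 × 9.75 = 124.1 kips.
Base metal shear (0.5 in plate): yield φR_n = 1.0×0.6×36×0.5×9.75 = 105.3 kips; rupture φR_n = 0.75×0.6×58×0.5×9.75 = 127.2 kips; take 105.3 kips (yield).
Governing: min(124.1, 105.3) = 105.3 kips → base-metal shear.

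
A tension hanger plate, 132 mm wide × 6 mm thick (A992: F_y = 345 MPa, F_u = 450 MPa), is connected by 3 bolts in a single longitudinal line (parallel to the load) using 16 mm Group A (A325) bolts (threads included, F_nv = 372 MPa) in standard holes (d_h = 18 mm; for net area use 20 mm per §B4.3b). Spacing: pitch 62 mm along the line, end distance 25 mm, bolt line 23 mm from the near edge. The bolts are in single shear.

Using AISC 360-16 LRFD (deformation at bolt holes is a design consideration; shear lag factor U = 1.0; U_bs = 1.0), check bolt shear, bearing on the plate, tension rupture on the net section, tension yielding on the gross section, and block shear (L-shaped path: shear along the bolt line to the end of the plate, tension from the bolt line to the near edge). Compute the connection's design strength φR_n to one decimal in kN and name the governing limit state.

Bolt shear: A_b = π(16)²/4 = 201.06 mm². φR_n = 0.75 × 372 × 201.06 × 3 × 1 = 168.3 kN.
Bearing (6 mm plate, F_u = 450 MPa): end bolts L_c = 25 − 18/2 = 16, R_n = min(1.2×16×6×450, 2.4×16×6×450) = 51.84 kN/bolt; interior L_c = 62 − 18 = 44, R_n = 103.68 kN/bolt. φR_n = 0.75 × (1×51.84 + 2×103.68) = 194.4 kN.
Tension rupture (net): A_n = (132 − 1×20)×6 = 672 mm² (U = 1.0, A_e = A_n). φR_n = 0.75 × 450 × 672 = 226.8 kN.
Tension yield (gross): A_g = 132×6 = 792 mm². φR_n = 0.90 × 345 × 792 = 245.9 kN.
Block shear: shear path 1×[25+2×62] = 1×149 mm, A_gv = 894, A_nv = 1×(149 − 2.5×20)×6 = 594 mm²; tension to near edge: (23 − 0.5×20)×6 = 78 mm². R_n = min(0.6×450×594, 0.6×345×894) + 1.0×450×78 = min(160.38, 185.06) + 35.1 = 195.48 kN. φR_n = 0.75 × 195.48 = 146.6 kN.
Governing: min(168.3, 194.4, 226.8, 245.9, 146.6) = 146.6 kN → block shear.

146.6 kN (block shear governs)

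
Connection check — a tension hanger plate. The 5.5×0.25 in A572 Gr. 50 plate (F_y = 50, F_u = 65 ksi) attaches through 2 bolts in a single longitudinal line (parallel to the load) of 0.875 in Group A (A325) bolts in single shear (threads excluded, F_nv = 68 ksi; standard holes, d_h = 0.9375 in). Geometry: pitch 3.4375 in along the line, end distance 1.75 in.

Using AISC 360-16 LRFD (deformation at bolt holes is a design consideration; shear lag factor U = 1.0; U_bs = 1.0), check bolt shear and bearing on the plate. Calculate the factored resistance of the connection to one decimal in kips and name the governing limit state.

44.3 kips (bearing governs)

Bolt shear: A_b = π(0.875)²/4 = 0.60132 in². φR_n = 0.75 × 68 × 0.60132 × 2 × 1 = 61.3 kips.
Bearing (0.25 in plate, F_u = 65 ksi): end bolts L_c = 1.75 − 0.9375/2 = 1.28125, R_n = min(1.2×1.28125×0.25×65, 2.4×0.875×0.25×65) = 24.984 kips/bolt; interior L_c = 3.4375 − 0.9375 = 2.5, R_n = 34.125 kips/bolt. φR_n = 0.75 × (1×24.984 + 1×34.125) = 44.3 kips.
Governing: min(61.3, 44.3) = 44.3 kips → bearing.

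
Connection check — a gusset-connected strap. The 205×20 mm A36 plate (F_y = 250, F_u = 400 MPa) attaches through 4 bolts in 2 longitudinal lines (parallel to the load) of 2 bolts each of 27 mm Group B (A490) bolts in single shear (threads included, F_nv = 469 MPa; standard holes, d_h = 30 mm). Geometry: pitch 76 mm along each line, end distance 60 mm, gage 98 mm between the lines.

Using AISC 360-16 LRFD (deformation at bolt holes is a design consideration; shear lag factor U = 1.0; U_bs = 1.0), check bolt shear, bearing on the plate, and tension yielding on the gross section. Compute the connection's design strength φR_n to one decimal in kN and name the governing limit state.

805.6 kN (bolt shear governs)

Bolt shear: A_b = π(27)²/4 = 572.56 mm². φR_n = 0.75 × 469 × 572.56 × 4 × 1 = 805.6 kN.
Bearing (20 mm plate, F_u = 400 MPa): end bolts L_c = 60 − 30/2 = 45, R_n = min(1.2×45×20×400, 2.4×27×20×400) = 432 kN/bolt; interior L_c = 76 − 30 = 46, R_n = 441.6 kN/bolt. φR_n = 0.75 × (2×432 + 2×441.6) = 1310.4 kN.
Tension yield (gross): A_g = 205×20 = 4100 mm². φR_n = 0.90 × 250 × 4100 = 922.5 kN.
Governing: min(805.6, 1310.4, 922.5) = 805.6 kN → bolt shear.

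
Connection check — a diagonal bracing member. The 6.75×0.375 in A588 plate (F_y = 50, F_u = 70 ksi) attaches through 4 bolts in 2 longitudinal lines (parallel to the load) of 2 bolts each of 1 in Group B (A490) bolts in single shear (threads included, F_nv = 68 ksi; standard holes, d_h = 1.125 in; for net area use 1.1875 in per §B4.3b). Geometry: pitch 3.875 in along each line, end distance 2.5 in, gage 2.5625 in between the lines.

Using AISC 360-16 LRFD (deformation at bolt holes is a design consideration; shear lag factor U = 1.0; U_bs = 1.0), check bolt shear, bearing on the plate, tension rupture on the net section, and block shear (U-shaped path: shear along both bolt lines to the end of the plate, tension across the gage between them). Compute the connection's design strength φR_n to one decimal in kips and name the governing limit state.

Bolt shear: A_b = π(1)²/4 = 0.7854 in². φR_n = 0.75 × 68 × 0.7854 × 4 × 1 = 160.2 kips.
Bearing (0.375 in plate, F_u = 70 ksi): end bolts L_c = 2.5 − 1.125/2 = 1.9375, R_n = min(1.2×1.9375×0.375×70, 2.4×1×0.375×70) = 61.031 kips/bolt; interior L_c = 3.875 − 1.125 = 2.75, R_n = 63 kips/bolt. φR_n = 0.75 × (2×61.031 + 2×63) = 186.0 kips.
Tension rupture (net): A_n = (6.75 − 2×1.1875)×0.375 = 1.6406 in² (U = 1.0, A_e = A_n). φR_n = 0.75 × 70 × 1.6406 = 86.1 kips.
Block shear: shear path 2×[2.5+1×3.875] = 2×6.375 in, A_gv = 4.7813, A_nv = 2×(6.375 − 1.5×1.1875)×0.375 = 3.4453 in²; tension across gage: (2.5625 − 1×1.1875)×0.375 = 0.51563 in². R_n = min(0.6×70×3.4453, 0.6×50×4.7813) + 1.0×70×0.51563 = min(144.7, 143.44) + 36.094 = 179.53 kips. φR_n = 0.75 × 179.53 = 134.6 kips.
Governing: min(160.2, 186.0, 86.1, 134.6) = 86.1 kips → net-section rupture.

86.1 kips (net-section rupture governs)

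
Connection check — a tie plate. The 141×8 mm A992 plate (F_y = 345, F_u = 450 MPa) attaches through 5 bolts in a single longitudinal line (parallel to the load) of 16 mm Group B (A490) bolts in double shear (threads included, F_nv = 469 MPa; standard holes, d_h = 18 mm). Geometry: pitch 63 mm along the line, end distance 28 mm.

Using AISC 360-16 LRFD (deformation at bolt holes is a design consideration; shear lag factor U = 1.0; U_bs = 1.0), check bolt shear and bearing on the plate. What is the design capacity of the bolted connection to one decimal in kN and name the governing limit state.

Bolt shear: A_b = π(16)²/4 = 201.06 mm². φR_n = 0.75 × 469 × 201.06 × 5 × 2 = 707.2 kN.
Bearing (8 mm plate, F_u = 450 MPa): end bolts L_c = 28 − 18/2 = 19, R_n = min(1.2×19×8×450, 2.4×16×8×450) = 82.08 kN/bolt; interior L_c = 63 − 18 = 45, R_n = 138.24 kN/bolt. φR_n = 0.75 × (1×82.08 + 4×138.24) = 476.3 kN.
Governing: min(707.2, 476.3) = 476.3 kN → bearing.

476.3 kN (bearing governs)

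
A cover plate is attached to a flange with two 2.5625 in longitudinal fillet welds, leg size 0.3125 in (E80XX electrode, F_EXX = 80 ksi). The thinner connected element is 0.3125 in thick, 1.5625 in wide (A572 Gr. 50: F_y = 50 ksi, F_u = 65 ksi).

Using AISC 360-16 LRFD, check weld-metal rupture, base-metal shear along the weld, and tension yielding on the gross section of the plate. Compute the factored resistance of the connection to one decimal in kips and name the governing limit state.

22.0 kips (gross-section yield governs)

Weld metal: throat = 0.707×0.3125 = 0.22094 in, L = 2×2.5625 = 5.125 in. φR_n = 0.75 × 0.6 × 80 × 0.22094 × 5.125 = 40.8 kips.
Base metal shear (0.3125 in plate): yield φR_n = 1.0×0.6×50×0.3125×5.125 = 48.0 kips; rupture φR_n = 0.75×0.6×65×0.3125×5.125 = 46.8 kips; take 46.8 kips (rupture).
Tension yield (gross): A_g = 1.5625×0.3125 = 0.48828 in². φR_n = 0.90 × 50 × 0.48828 = 22.0 kips.
Governing: min(40.8, 46.8, 22.0) = 22.0 kips → gross-section yield.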